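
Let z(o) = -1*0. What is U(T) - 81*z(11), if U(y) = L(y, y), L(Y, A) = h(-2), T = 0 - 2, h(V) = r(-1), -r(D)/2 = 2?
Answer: -4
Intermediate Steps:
r(D) = -4 (r(D) = -2*2 = -4)
h(V) = -4
T = -2
L(Y, A) = -4
U(y) = -4
z(o) = 0
U(T) - 81*z(11) = -4 - 81*0 = -4 + 0 = -4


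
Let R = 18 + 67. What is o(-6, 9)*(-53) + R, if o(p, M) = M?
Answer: -392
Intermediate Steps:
R = 85
o(-6, 9)*(-53) + R = 9*(-53) + 85 = -477 + 85 = -392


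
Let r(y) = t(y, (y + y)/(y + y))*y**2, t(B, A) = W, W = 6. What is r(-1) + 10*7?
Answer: 76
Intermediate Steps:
t(B, A) = 6
r(y) = 6*y**2
r(-1) + 10*7 = 6*(-1)**2 + 10*7 = 6*1 + 70 = 6 + 70 = 76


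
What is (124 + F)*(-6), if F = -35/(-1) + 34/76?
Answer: -18177/19 ≈ -956.68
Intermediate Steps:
F = 1347/38 (F = -35*(-1) + 34*(1/76) = 35 + 17/38 = 1347/38 ≈ 35.447)
(124 + F)*(-6) = (124 + 1347/38)*(-6) = (6059/38)*(-6) = -18177/19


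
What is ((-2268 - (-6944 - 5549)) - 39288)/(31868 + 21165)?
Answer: -29063/53033 ≈ -0.54802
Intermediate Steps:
((-2268 - (-6944 - 5549)) - 39288)/(31868 + 21165) = ((-2268 - 1*(-12493)) - 39288)/53033 = ((-2268 + 12493) - 39288)*(1/53033) = (10225 - 39288)*(1/53033) = -29063*1/53033 = -29063/53033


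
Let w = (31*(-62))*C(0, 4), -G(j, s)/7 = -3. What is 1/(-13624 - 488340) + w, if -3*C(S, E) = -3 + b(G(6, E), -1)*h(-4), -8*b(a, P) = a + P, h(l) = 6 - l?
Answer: -27013694627/1505892 ≈ -17939.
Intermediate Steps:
G(j, s) = 21 (G(j, s) = -7*(-3) = 21)
b(a, P) = -P/8 - a/8 (b(a, P) = -(a + P)/8 = -(P + a)/8 = -P/8 - a/8)
C(S, E) = 28/3 (C(S, E) = -(-3 + (-1/8*(-1) - 1/8*21)*(6 - 1*(-4)))/3 = -(-3 + (1/8 - 21/8)*(6 + 4))/3 = -(-3 - 5/2*10)/3 = -(-3 - 25)/3 = -1/3*(-28) = 28/3)
w = -53816/3 (w = (31*(-62))*(28/3) = -1922*28/3 = -53816/3 ≈ -17939.)
1/(-13624 - 488340) + w = 1/(-13624 - 488340) - 53816/3 = 1/(-501964) - 53816/3 = -1/501964 - 53816/3 = -27013694627/1505892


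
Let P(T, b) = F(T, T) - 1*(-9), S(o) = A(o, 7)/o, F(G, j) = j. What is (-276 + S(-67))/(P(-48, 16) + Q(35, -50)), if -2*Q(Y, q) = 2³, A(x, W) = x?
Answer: 275/43 ≈ 6.3953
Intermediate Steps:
Q(Y, q) = -4 (Q(Y, q) = -½*2³ = -½*8 = -4)
S(o) = 1 (S(o) = o/o = 1)
P(T, b) = 9 + T (P(T, b) = T - 1*(-9) = T + 9 = 9 + T)
(-276 + S(-67))/(P(-48, 16) + Q(35, -50)) = (-276 + 1)/((9 - 48) - 4) = -275/(-39 - 4) = -275/(-43) = -275*(-1/43) = 275/43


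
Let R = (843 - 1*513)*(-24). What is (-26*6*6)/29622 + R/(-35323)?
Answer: 33590652/174389651 ≈ 0.19262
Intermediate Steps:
R = -7920 (R = (843 - 513)*(-24) = 330*(-24) = -7920)
(-26*6*6)/29622 + R/(-35323) = (-26*6*6)/29622 - 7920/(-35323) = -156*6*(1/29622) - 7920*(-1/35323) = -936*1/29622 + 7920/35323 = -156/4937 + 7920/35323 = 33590652/174389651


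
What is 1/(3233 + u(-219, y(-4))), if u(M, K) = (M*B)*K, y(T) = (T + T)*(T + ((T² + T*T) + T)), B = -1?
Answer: -1/38815 ≈ -2.5763e-5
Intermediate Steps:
y(T) = 2*T*(2*T + 2*T²) (y(T) = (2*T)*(T + ((T² + T²) + T)) = (2*T)*(T + (2*T² + T)) = (2*T)*(T + (T + 2*T²)) = (2*T)*(2*T + 2*T²) = 2*T*(2*T + 2*T²))
u(M, K) = -K*M (u(M, K) = (M*(-1))*K = (-M)*K = -K*M)
1/(3233 + u(-219, y(-4))) = 1/(3233 - 1*4*(-4)²*(1 - 4)*(-219)) = 1/(3233 - 1*4*16*(-3)*(-219)) = 1/(3233 - 1*(-192)*(-219)) = 1/(3233 - 42048) = 1/(-38815) = -1/38815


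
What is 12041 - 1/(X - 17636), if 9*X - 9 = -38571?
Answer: 791840245/65762 ≈ 12041.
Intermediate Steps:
X = -12854/3 (X = 1 + (⅑)*(-38571) = 1 - 12857/3 = -12854/3 ≈ -4284.7)
12041 - 1/(X - 17636) = 12041 - 1/(-12854/3 - 17636) = 12041 - 1/(-65762/3) = 12041 - 1*(-3/65762) = 12041 + 3/65762 = 791840245/65762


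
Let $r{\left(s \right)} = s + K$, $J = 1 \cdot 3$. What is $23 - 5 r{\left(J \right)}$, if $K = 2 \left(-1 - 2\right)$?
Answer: $38$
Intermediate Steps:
$K = -6$ ($K = 2 \left(-3\right) = -6$)
$J = 3$
$r{\left(s \right)} = -6 + s$ ($r{\left(s \right)} = s - 6 = -6 + s$)
$23 - 5 r{\left(J \right)} = 23 - 5 \left(-6 + 3\right) = 23 - -15 = 23 + 15 = 38$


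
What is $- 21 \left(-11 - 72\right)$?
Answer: $1743$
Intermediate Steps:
$- 21 \left(-11 - 72\right) = \left(-21\right) \left(-83\right) = 1743$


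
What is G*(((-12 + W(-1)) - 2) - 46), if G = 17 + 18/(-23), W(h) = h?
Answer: -22753/23 ≈ -989.26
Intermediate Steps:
G = 373/23 (G = 17 + 18*(-1/23) = 17 - 18/23 = 373/23 ≈ 16.217)
G*(((-12 + W(-1)) - 2) - 46) = 373*(((-12 - 1) - 2) - 46)/23 = 373*((-13 - 2) - 46)/23 = 373*(-15 - 46)/23 = (373/23)*(-61) = -22753/23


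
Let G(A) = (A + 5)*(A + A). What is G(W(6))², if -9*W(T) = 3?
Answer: 784/81 ≈ 9.6790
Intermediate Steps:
W(T) = -⅓ (W(T) = -⅑*3 = -⅓)
G(A) = 2*A*(5 + A) (G(A) = (5 + A)*(2*A) = 2*A*(5 + A))
G(W(6))² = (2*(-⅓)*(5 - ⅓))² = (2*(-⅓)*(14/3))² = (-28/9)² = 784/81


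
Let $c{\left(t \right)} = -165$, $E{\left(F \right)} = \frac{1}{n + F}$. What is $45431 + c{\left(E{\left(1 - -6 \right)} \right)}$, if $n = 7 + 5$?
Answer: $45266$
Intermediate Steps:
$n = 12$
$E{\left(F \right)} = \frac{1}{12 + F}$
$45431 + c{\left(E{\left(1 - -6 \right)} \right)} = 45431 - 165 = 45266$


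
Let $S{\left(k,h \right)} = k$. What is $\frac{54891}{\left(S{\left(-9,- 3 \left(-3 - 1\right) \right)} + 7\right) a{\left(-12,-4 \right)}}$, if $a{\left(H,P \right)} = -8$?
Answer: $\frac{54891}{16} \approx 3430.7$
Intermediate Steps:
$\frac{54891}{\left(S{\left(-9,- 3 \left(-3 - 1\right) \right)} + 7\right) a{\left(-12,-4 \right)}} = \frac{54891}{\left(-9 + 7\right) \left(-8\right)} = \frac{54891}{\left(-2\right) \left(-8\right)} = \frac{54891}{16}$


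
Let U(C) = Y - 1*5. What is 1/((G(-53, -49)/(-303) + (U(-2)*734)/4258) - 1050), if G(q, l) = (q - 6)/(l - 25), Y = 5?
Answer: -22422/23543159 ≈ -0.00095238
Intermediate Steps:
U(C) = 0 (U(C) = 5 - 1*5 = 5 - 5 = 0)
G(q, l) = (-6 + q)/(-25 + l)
1/((G(-53, -49)/(-303) + (U(-2)*734)/4258) - 1050) = 1/((((-6 - 53)/(-25 - 49))/(-303) + (0*734)/4258) - 1050) = 1/(((-59/(-74))*(-1/303) + 0*(1/4258)) - 1050) = 1/((-1/74*(-59)*(-1/303) + 0) - 1050) = 1/(((59/74)*(-1/303) + 0) - 1050) = 1/((-59/22422 + 0) - 1050) = 1/(-59/22422 - 1050) = 1/(-23543159/22422) = -22422/23543159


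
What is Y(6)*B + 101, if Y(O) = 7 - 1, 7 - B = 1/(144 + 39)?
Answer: 8721/61 ≈ 142.97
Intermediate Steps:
B = 1280/183 (B = 7 - 1/(144 + 39) = 7 - 1/183 = 1280/183 ≈ 6.9945)
Y(O) = 6
Y(6)*B + 101 = 6*(1280/183) + 101 = 2560/61 + 101 = 8721/61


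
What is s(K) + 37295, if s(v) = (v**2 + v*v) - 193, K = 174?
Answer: 97654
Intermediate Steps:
s(v) = -193 + 2*v**2 (s(v) = (v**2 + v**2) - 193 = 2*v**2 - 193 = -193 + 2*v**2)
s(K) + 37295 = (-193 + 2*174**2) + 37295 = (-193 + 2*30276) + 37295 = (-193 + 60552) + 37295 = 60359 + 37295 = 97654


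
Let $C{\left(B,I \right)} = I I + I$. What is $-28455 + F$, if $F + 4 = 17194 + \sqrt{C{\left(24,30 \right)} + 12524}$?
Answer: $-11265 + 31 \sqrt{14} \approx -11149.0$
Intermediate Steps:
$C{\left(B,I \right)} = I + I^{2}$ ($C{\left(B,I \right)} = I^{2} + I = I + I^{2}$)
$F = 17190 + 31 \sqrt{14}$ ($F = -4 + \left(17194 + \sqrt{30 \left(1 + 30\right) + 12524}\right) = -4 + \left(17194 + \sqrt{30 \cdot 31 + 12524}\right) = -4 + \left(17194 + \sqrt{930 + 12524}\right) = -4 + \left(17194 + \sqrt{13454}\right) = -4 + \left(17194 + 31 \sqrt{14}\right) = 17190 + 31 \sqrt{14} \approx 17306.0$)
$-28455 + F = -28455 + \left(17190 + 31 \sqrt{14}\right) = -11265 + 31 \sqrt{14}$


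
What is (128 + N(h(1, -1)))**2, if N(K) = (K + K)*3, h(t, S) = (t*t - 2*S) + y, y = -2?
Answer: 17956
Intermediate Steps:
h(t, S) = -2 + t**2 - 2*S (h(t, S) = (t*t - 2*S) - 2 = (t**2 - 2*S) - 2 = -2 + t**2 - 2*S)
N(K) = 6*K (N(K) = (2*K)*3 = 6*K)
(128 + N(h(1, -1)))**2 = (128 + 6*(-2 + 1**2 - 2*(-1)))**2 = (128 + 6*(-2 + 1 + 2))**2 = (128 + 6*1)**2 = (128 + 6)**2 = 134**2 = 17956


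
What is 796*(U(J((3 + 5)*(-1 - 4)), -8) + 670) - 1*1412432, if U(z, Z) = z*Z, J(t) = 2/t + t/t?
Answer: -4425808/5 ≈ -8.8516e+5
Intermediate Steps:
J(t) = 1 + 2/t (J(t) = 2/t + 1 = 1 + 2/t)
U(z, Z) = Z*z
796*(U(J((3 + 5)*(-1 - 4)), -8) + 670) - 1*1412432 = 796*(-8*(2 + (3 + 5)*(-1 - 4))/((3 + 5)*(-1 - 4)) + 670) - 1*1412432 = 796*(-8*(2 + 8*(-5))/(8*(-5)) + 670) - 1412432 = 796*(-8*(2 - 40)/(-40) + 670) - 1412432 = 796*(-(-1)*(-38)/5 + 670) - 1412432 = 796*(-8*19/20 + 670) - 1412432 = 796*(-38/5 + 670) - 1412432 = 796*(3312/5) - 1412432 = 2636352/5 - 1412432 = -4425808/5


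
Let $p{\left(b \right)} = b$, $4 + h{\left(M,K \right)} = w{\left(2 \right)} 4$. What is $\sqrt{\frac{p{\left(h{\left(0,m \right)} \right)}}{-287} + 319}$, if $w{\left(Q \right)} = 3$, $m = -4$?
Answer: $\frac{\sqrt{26273415}}{287} \approx 17.86$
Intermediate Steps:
$h{\left(M,K \right)} = 8$ ($h{\left(M,K \right)} = -4 + 3 \cdot 4 = -4 + 12 = 8$)
$\sqrt{\frac{p{\left(h{\left(0,m \right)} \right)}}{-287} + 319} = \sqrt{\frac{8}{-287} + 319} = \sqrt{8 \left(- \frac{1}{287}\right) + 319} = \sqrt{- \frac{8}{287} + 319} = \sqrt{\frac{91545}{287}} = \frac{\sqrt{26273415}}{287}$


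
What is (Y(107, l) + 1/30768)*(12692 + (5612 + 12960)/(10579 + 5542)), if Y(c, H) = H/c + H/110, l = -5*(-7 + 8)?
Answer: -14226434896248/12162601297 ≈ -1169.7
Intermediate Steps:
l = -5 (l = -5*1 = -5)
Y(c, H) = H/110 + H/c (Y(c, H) = H/c + H*(1/110) = H/c + H/110 = H/110 + H/c)
(Y(107, l) + 1/30768)*(12692 + (5612 + 12960)/(10579 + 5542)) = (((1/110)*(-5) - 5/107) + 1/30768)*(12692 + (5612 + 12960)/(10579 + 5542)) = ((-1/22 - 5*1/107) + 1/30768)*(12692 + 18572/16121) = ((-1/22 - 5/107) + 1/30768)*(12692 + 18572*(1/16121)) = (-217/2354 + 1/30768)*(12692 + 18572/16121) = -3337151/36213936*204626304/16121 = -14226434896248/12162601297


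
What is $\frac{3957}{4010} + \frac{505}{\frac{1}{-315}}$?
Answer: $- \frac{637886793}{4010} \approx -1.5907 \cdot 10^{5}$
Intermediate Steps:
$\frac{3957}{4010} + \frac{505}{\frac{1}{-315}} = 3957 \cdot \frac{1}{4010} + \frac{505}{- \frac{1}{315}} = \frac{3957}{4010} + 505 \left(-315\right) = \frac{3957}{4010} - 159075 = - \frac{637886793}{4010}$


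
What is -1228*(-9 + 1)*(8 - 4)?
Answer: 39296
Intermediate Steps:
-1228*(-9 + 1)*(8 - 4) = -(-9824)*4 = -1228*(-32) = 39296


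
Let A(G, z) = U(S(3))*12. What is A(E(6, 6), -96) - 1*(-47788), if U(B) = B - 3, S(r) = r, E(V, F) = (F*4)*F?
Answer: 47788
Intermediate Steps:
E(V, F) = 4*F**2 (E(V, F) = (4*F)*F = 4*F**2)
U(B) = -3 + B
A(G, z) = 0 (A(G, z) = (-3 + 3)*12 = 0*12 = 0)
A(E(6, 6), -96) - 1*(-47788) = 0 - 1*(-47788) = 0 + 47788 = 47788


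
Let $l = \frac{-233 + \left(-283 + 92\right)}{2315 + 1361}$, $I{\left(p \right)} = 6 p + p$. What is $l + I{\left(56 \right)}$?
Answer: $\frac{360142}{919} \approx 391.88$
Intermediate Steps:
$I{\left(p \right)} = 7 p$
$l = - \frac{106}{919}$ ($l = \frac{-233 - 191}{3676} = \left(-424\right) \frac{1}{3676} = - \frac{106}{919} \approx -0.11534$)
$l + I{\left(56 \right)} = - \frac{106}{919} + 7 \cdot 56 = - \frac{106}{919} + 392 = \frac{360142}{919}$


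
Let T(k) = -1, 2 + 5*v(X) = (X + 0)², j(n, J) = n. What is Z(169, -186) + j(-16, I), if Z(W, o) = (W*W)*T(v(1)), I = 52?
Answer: -28577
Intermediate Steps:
v(X) = -⅖ + X²/5 (v(X) = -⅖ + (X + 0)²/5 = -⅖ + X²/5)
Z(W, o) = -W² (Z(W, o) = (W*W)*(-1) = W²*(-1) = -W²)
Z(169, -186) + j(-16, I) = -1*169² - 16 = -1*28561 - 16 = -28561 - 16 = -28577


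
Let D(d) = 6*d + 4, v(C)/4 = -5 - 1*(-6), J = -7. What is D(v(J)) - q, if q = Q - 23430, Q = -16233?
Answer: 39691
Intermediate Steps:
v(C) = 4 (v(C) = 4*(-5 - 1*(-6)) = 4*(-5 + 6) = 4*1 = 4)
D(d) = 4 + 6*d
q = -39663 (q = -16233 - 23430 = -39663)
D(v(J)) - q = (4 + 6*4) - 1*(-39663) = (4 + 24) + 39663 = 28 + 39663 = 39691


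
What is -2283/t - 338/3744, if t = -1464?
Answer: 12905/8784 ≈ 1.4691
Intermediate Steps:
-2283/t - 338/3744 = -2283/(-1464) - 338/3744 = -2283*(-1/1464) - 338*1/3744 = 761/488 - 13/144 = 12905/8784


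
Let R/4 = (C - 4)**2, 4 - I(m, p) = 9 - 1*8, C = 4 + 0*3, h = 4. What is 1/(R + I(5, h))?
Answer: 1/3 ≈ 0.33333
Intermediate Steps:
C = 4 (C = 4 + 0 = 4)
I(m, p) = 3 (I(m, p) = 4 - (9 - 1*8) = 4 - (9 - 8) = 4 - 1*1 = 4 - 1 = 3)
R = 0 (R = 4*(4 - 4)**2 = 4*0**2 = 4*0 = 0)
1/(R + I(5, h)) = 1/(0 + 3) = 1/3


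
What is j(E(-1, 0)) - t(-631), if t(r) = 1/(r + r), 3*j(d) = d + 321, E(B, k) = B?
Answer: 403843/3786 ≈ 106.67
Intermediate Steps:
j(d) = 107 + d/3 (j(d) = (d + 321)/3 = (321 + d)/3 = 107 + d/3)
t(r) = 1/(2*r)
j(E(-1, 0)) - t(-631) = (107 + (⅓)*(-1)) - 1/(2*(-631)) = (107 - ⅓) - (-1)/(2*631) = 320/3 - 1*(-1/1262) = 320/3 + 1/1262 = 403843/3786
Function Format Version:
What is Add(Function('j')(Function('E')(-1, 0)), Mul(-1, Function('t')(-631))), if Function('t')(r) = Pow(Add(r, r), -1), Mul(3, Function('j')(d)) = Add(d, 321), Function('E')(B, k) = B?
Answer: Rational(403843, 3786) ≈ 106.67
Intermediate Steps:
Function('j')(d) = Add(107, Mul(Rational(1, 3), d)) (Function('j')(d) = Mul(Rational(1, 3), Add(d, 321)) = Mul(Rational(1, 3), Add(321, d)) = Add(107, Mul(Rational(1, 3), d)))
Function('t')(r) = Mul(Rational(1, 2), Pow(r, -1)) (Function('t')(r) = Pow(Mul(2, r), -1) = Mul(Rational(1, 2), Pow(r, -1)))
Add(Function('j')(Function('E')(-1, 0)), Mul(-1, Function('t')(-631))) = Add(Add(107, Mul(Rational(1, 3), -1)), Mul(-1, Mul(Rational(1, 2), Pow(-631, -1)))) = Add(Add(107, Rational(-1, 3)), Mul(-1, Mul(Rational(1, 2), Rational(-1, 631)))) = Add(Rational(320, 3), Mul(-1, Rational(-1, 1262))) = Add(Rational(320, 3), Rational(1, 1262)) = Rational(403843, 3786)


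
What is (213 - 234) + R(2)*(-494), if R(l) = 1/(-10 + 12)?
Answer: -268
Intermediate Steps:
R(l) = ½ (R(l) = 1/2 = ½)
(213 - 234) + R(2)*(-494) = (213 - 234) + (½)*(-494) = -21 - 247 = -268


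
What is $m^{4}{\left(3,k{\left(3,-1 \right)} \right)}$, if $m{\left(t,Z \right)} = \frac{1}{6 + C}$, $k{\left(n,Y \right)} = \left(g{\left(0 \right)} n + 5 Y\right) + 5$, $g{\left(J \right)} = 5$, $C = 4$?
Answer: $\frac{1}{10000} \approx 0.0001$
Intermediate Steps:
$k{\left(n,Y \right)} = 5 + 5 Y + 5 n$ ($k{\left(n,Y \right)} = \left(5 n + 5 Y\right) + 5 = \left(5 Y + 5 n\right) + 5 = 5 + 5 Y + 5 n$)
$m{\left(t,Z \right)} = \frac{1}{10}$ ($m{\left(t,Z \right)} = \frac{1}{6 + 4} = \frac{1}{10}$)
$m^{4}{\left(3,k{\left(3,-1 \right)} \right)} = \left(\frac{1}{10}\right)^{4} = \frac{1}{10000}$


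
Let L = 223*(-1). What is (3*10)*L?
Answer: -6690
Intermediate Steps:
L = -223
(3*10)*L = (3*10)*(-223) = 30*(-223) = -6690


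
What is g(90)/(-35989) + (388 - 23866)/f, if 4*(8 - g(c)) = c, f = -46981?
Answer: 58319377/116606842 ≈ 0.50014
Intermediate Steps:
g(c) = 8 - c/4
g(90)/(-35989) + (388 - 23866)/f = (8 - ¼*90)/(-35989) + (388 - 23866)/(-46981) = (8 - 45/2)*(-1/35989) - 23478*(-1/46981) = -29/2*(-1/35989) + 23478/46981 = 1/2482 + 23478/46981 = 58319377/116606842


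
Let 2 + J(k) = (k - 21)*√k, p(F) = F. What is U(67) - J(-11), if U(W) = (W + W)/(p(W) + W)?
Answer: 3 + 32*I*√11 ≈ 3.0 + 106.13*I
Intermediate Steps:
U(W) = 1 (U(W) = (W + W)/(W + W) = (2*W)/((2*W)) = (2*W)*(1/(2*W)) = 1)
J(k) = -2 + √k*(-21 + k) (J(k) = -2 + (k - 21)*√k = -2 + (-21 + k)*√k = -2 + √k*(-21 + k))
U(67) - J(-11) = 1 - (-2 + (-11)^(3/2) - 21*I*√11) = 1 - (-2 - 11*I*√11 - 21*I*√11) = 1 - (-2 - 32*I*√11) = 1 + (2 + 32*I*√11) = 3 + 32*I*√11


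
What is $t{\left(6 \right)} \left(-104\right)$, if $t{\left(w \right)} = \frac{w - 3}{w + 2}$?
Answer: $-39$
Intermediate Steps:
$t{\left(w \right)} = \frac{-3 + w}{2 + w}$
$t{\left(6 \right)} \left(-104\right) = \frac{-3 + 6}{2 + 6} \left(-104\right) = \frac{1}{8} \cdot 3 \left(-104\right) = \frac{3}{8} \left(-104\right) = -39$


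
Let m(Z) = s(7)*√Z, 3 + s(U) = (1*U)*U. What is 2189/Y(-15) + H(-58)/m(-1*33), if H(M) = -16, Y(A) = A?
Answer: -2189/15 + 8*I*√33/759 ≈ -145.93 + 0.060549*I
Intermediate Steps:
s(U) = -3 + U² (s(U) = -3 + (1*U)*U = -3 + U*U = -3 + U²)
m(Z) = 46*√Z (m(Z) = (-3 + 7²)*√Z = (-3 + 49)*√Z = 46*√Z)
2189/Y(-15) + H(-58)/m(-1*33) = 2189/(-15) - 16*(-I*√33/1518) = 2189*(-1/15) - 16*(-I*√33/1518) = -2189/15 - 16*(-I*√33/1518) = -2189/15 - (-8)*I*√33/759 = -2189/15 + 8*I*√33/759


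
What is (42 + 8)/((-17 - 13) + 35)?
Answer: 10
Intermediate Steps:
(42 + 8)/((-17 - 13) + 35) = 50/(-30 + 35) = 50/5 = 50*(⅕) = 10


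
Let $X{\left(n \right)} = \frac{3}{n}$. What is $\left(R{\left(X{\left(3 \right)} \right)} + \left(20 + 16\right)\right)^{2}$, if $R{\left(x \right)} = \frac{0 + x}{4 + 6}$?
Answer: $\frac{130321}{100} \approx 1303.2$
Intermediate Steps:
$R{\left(x \right)} = \frac{x}{10}$
$\left(R{\left(X{\left(3 \right)} \right)} + \left(20 + 16\right)\right)^{2} = \left(\frac{3 \cdot \frac{1}{3}}{10} + \left(20 + 16\right)\right)^{2} = \left(\frac{3 \cdot \frac{1}{3}}{10} + 36\right)^{2} = \left(\frac{1}{10} \cdot 1 + 36\right)^{2} = \left(\frac{1}{10} + 36\right)^{2} = \left(\frac{361}{10}\right)^{2} = \frac{130321}{100}$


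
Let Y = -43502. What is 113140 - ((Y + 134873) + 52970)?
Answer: -31201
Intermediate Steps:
113140 - ((Y + 134873) + 52970) = 113140 - ((-43502 + 134873) + 52970) = 113140 - (91371 + 52970) = 113140 - 1*144341 = 113140 - 144341 = -31201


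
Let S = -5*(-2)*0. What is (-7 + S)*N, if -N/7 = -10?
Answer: -490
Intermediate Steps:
N = 70 (N = -7*(-10) = 70)
S = 0 (S = 10*0 = 0)
(-7 + S)*N = (-7 + 0)*70 = -7*70 = -490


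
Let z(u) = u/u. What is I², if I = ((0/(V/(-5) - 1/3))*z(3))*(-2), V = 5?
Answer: 0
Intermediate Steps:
z(u) = 1
I = 0 (I = ((0/(5/(-5) - 1/3))*1)*(-2) = ((0/(5*(-⅕) - 1*⅓))*1)*(-2) = ((0/(-1 - ⅓))*1)*(-2) = ((0/(-4/3))*1)*(-2) = ((0*(-¾))*1)*(-2) = (0*1)*(-2) = 0*(-2) = 0)
I² = 0² = 0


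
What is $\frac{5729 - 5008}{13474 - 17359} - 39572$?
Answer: $- \frac{21962563}{555} \approx -39572.0$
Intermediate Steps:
$\frac{5729 - 5008}{13474 - 17359} - 39572 = \frac{721}{-3885} - 39572 = 721 \left(- \frac{1}{3885}\right) - 39572 = - \frac{103}{555} - 39572 = - \frac{21962563}{555}$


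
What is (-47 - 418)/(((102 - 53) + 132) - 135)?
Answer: -465/46 ≈ -10.109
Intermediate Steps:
(-47 - 418)/(((102 - 53) + 132) - 135) = -465/((49 + 132) - 135) = -465/(181 - 135) = -465/46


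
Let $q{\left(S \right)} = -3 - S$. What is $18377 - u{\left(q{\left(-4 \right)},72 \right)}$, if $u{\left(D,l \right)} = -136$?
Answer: $18513$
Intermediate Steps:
$18377 - u{\left(q{\left(-4 \right)},72 \right)} = 18377 - -136 = 18377 + 136 = 18513$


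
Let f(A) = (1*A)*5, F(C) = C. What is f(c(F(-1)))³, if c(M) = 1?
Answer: 125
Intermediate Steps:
f(A) = 5*A (f(A) = A*5 = 5*A)
f(c(F(-1)))³ = (5*1)³ = 5³ = 125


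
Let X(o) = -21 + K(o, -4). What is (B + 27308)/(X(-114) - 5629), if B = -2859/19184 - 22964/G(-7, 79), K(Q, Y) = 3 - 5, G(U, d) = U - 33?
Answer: -2674436737/542139840 ≈ -4.9331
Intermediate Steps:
G(U, d) = -33 + U
K(Q, Y) = -2
X(o) = -23 (X(o) = -21 - 2 = -23)
B = 55053377/95920 (B = -2859/19184 - 22964/(-33 - 7) = -2859*1/19184 - 22964/(-40) = -2859/19184 - 22964*(-1/40) = -2859/19184 + 5741/10 = 55053377/95920 ≈ 573.95)
(B + 27308)/(X(-114) - 5629) = (55053377/95920 + 27308)/(-23 - 5629) = (2674436737/95920)/(-5652) = (2674436737/95920)*(-1/5652) = -2674436737/542139840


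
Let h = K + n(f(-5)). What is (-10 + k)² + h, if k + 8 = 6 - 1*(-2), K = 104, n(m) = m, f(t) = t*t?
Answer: 229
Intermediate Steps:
f(t) = t²
k = 0 (k = -8 + (6 - 1*(-2)) = -8 + (6 + 2) = -8 + 8 = 0)
h = 129 (h = 104 + (-5)² = 104 + 25 = 129)
(-10 + k)² + h = (-10 + 0)² + 129 = (-10)² + 129 = 100 + 129 = 229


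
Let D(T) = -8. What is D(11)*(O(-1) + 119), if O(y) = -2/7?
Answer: -6648/7 ≈ -949.71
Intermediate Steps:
O(y) = -2/7 (O(y) = -2*⅐ = -2/7)
D(11)*(O(-1) + 119) = -8*(-2/7 + 119) = -8*831/7 = -6648/7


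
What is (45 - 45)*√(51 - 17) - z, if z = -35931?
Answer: 35931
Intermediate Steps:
(45 - 45)*√(51 - 17) - z = (45 - 45)*√(51 - 17) - 1*(-35931) = 0*√34 + 35931 = 0 + 35931 = 35931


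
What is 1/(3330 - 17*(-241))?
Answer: 1/7427 ≈ 0.00013464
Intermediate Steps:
1/(3330 - 17*(-241)) = 1/(3330 + 4097) = 1/7427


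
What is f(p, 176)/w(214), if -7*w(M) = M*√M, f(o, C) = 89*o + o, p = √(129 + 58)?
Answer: -315*√40018/22898 ≈ -2.7519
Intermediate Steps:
p = √187 ≈ 13.675
f(o, C) = 90*o
w(M) = -M^(3/2)/7 (w(M) = -M*√M/7 = -M^(3/2)/7)
f(p, 176)/w(214) = (90*√187)/((-214*√214/7)) = (90*√187)*(-7*√214/45796) = -315*√40018/22898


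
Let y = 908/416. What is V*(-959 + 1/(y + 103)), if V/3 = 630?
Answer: -19826850330/10939 ≈ -1.8125e+6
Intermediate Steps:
y = 227/104 (y = 908*(1/416) = 227/104 ≈ 2.1827)
V = 1890 (V = 3*630 = 1890)
V*(-959 + 1/(y + 103)) = 1890*(-959 + 1/(227/104 + 103)) = 1890*(-959 + 1/(10939/104)) = 1890*(-959 + 104/10939) = 1890*(-10490397/10939) = -19826850330/10939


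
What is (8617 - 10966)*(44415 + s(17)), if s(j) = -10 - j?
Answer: -104267412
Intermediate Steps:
(8617 - 10966)*(44415 + s(17)) = (8617 - 10966)*(44415 + (-10 - 1*17)) = -2349*(44415 + (-10 - 17)) = -2349*(44415 - 27) = -2349*44388 = -104267412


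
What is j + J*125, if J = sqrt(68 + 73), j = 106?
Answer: 106 + 125*sqrt(141) ≈ 1590.3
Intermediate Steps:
J = sqrt(141) ≈ 11.874
j + J*125 = 106 + sqrt(141)*125 = 106 + 125*sqrt(141)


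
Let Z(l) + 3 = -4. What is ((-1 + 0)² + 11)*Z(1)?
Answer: -84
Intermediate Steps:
Z(l) = -7 (Z(l) = -3 - 4 = -7)
((-1 + 0)² + 11)*Z(1) = ((-1 + 0)² + 11)*(-7) = ((-1)² + 11)*(-7) = (1 + 11)*(-7) = 12*(-7) = -84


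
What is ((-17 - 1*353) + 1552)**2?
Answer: 1397124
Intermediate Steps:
((-17 - 1*353) + 1552)**2 = ((-17 - 353) + 1552)**2 = (-370 + 1552)**2 = 1182**2 = 1397124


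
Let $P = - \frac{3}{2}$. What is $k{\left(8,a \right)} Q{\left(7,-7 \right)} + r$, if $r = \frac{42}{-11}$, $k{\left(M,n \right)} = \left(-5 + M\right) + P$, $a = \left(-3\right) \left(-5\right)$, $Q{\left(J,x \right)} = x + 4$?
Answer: $- \frac{183}{22} \approx -8.3182$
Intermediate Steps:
$P = - \frac{3}{2}$ ($P = \left(-3\right) \frac{1}{2} = - \frac{3}{2} \approx -1.5$)
$Q{\left(J,x \right)} = 4 + x$
$a = 15$
$k{\left(M,n \right)} = - \frac{13}{2} + M$ ($k{\left(M,n \right)} = \left(-5 + M\right) - \frac{3}{2} = - \frac{13}{2} + M$)
$r = - \frac{42}{11}$ ($r = 42 \left(- \frac{1}{11}\right) = - \frac{42}{11} \approx -3.8182$)
$k{\left(8,a \right)} Q{\left(7,-7 \right)} + r = \left(- \frac{13}{2} + 8\right) \left(4 - 7\right) - \frac{42}{11} = \frac{3}{2} \left(-3\right) - \frac{42}{11} = - \frac{9}{2} - \frac{42}{11} = - \frac{183}{22}$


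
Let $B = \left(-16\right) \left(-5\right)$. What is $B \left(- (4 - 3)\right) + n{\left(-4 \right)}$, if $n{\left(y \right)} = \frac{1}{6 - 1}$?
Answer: $- \frac{399}{5} \approx -79.8$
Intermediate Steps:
$n{\left(y \right)} = \frac{1}{5}$
$B = 80$
$B \left(- (4 - 3)\right) + n{\left(-4 \right)} = 80 \left(- (4 - 3)\right) + \frac{1}{5} = 80 \left(\left(-1\right) 1\right) + \frac{1}{5} = 80 \left(-1\right) + \frac{1}{5} = -80 + \frac{1}{5} = - \frac{399}{5}$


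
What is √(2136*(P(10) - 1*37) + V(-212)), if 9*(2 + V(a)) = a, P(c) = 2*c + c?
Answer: I*√134798/3 ≈ 122.38*I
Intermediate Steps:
P(c) = 3*c
V(a) = -2 + a/9
√(2136*(P(10) - 1*37) + V(-212)) = √(2136*(3*10 - 1*37) + (-2 + (⅑)*(-212))) = √(2136*(30 - 37) + (-2 - 212/9)) = √(2136*(-7) - 230/9) = √(-14952 - 230/9) = √(-134798/9) = I*√134798/3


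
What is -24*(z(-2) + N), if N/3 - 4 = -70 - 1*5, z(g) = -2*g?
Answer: 5016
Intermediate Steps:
N = -213 (N = 12 + 3*(-70 - 1*5) = 12 + 3*(-70 - 5) = 12 + 3*(-75) = 12 - 225 = -213)
-24*(z(-2) + N) = -24*(-2*(-2) - 213) = -24*(4 - 213) = -24*(-209) = 5016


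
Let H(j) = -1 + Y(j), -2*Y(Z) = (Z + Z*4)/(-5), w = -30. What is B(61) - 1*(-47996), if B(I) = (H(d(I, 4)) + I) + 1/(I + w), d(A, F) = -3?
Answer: 2979381/62 ≈ 48055.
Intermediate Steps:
Y(Z) = Z/2 (Y(Z) = -(Z + Z*4)/(2*(-5)) = -(Z + 4*Z)*(-1)/(2*5) = -5*Z*(-1)/(2*5) = -(-1)*Z/2 = Z/2)
H(j) = -1 + j/2
B(I) = -5/2 + I + 1/(-30 + I) (B(I) = ((-1 + (1/2)*(-3)) + I) + 1/(I - 30) = ((-1 - 3/2) + I) + 1/(-30 + I) = (-5/2 + I) + 1/(-30 + I) = -5/2 + I + 1/(-30 + I))
B(61) - 1*(-47996) = (76 + 61**2 - 65/2*61)/(-30 + 61) - 1*(-47996) = (76 + 3721 - 3965/2)/31 + 47996 = (1/31)*(3629/2) + 47996 = 3629/62 + 47996 = 2979381/62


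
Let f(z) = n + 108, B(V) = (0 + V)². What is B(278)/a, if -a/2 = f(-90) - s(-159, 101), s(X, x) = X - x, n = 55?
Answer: -38642/423 ≈ -91.352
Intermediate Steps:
B(V) = V²
f(z) = 163 (f(z) = 55 + 108 = 163)
a = -846 (a = -2*(163 - (-159 - 1*101)) = -2*(163 - (-159 - 101)) = -2*(163 - 1*(-260)) = -2*(163 + 260) = -2*423 = -846)
B(278)/a = 278²/(-846) = 77284*(-1/846) = -38642/423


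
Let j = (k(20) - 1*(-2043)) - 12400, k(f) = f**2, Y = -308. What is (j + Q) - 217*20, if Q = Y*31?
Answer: -23845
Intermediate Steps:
Q = -9548 (Q = -308*31 = -9548)
j = -9957 (j = (20**2 - 1*(-2043)) - 12400 = (400 + 2043) - 12400 = 2443 - 12400 = -9957)
(j + Q) - 217*20 = (-9957 - 9548) - 217*20 = -19505 - 4340 = -23845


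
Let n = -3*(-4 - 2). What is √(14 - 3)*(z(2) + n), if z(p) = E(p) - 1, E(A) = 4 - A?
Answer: 19*√11 ≈ 63.016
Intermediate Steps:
n = 18 (n = -3*(-6) = 18)
z(p) = 3 - p (z(p) = (4 - p) - 1 = 3 - p)
√(14 - 3)*(z(2) + n) = √(14 - 3)*((3 - 1*2) + 18) = √11*((3 - 2) + 18) = √11*(1 + 18) = √11*19 = 19*√11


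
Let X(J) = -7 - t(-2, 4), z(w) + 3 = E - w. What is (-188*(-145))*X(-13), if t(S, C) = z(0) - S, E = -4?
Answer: -54520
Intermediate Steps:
z(w) = -7 - w (z(w) = -3 + (-4 - w) = -7 - w)
t(S, C) = -7 - S (t(S, C) = (-7 - 1*0) - S = (-7 + 0) - S = -7 - S)
X(J) = -2 (X(J) = -7 - (-7 - 1*(-2)) = -7 - (-7 + 2) = -7 - 1*(-5) = -7 + 5 = -2)
(-188*(-145))*X(-13) = -188*(-145)*(-2) = 27260*(-2) = -54520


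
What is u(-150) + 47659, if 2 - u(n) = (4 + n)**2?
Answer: 26345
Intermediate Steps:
u(n) = 2 - (4 + n)**2
u(-150) + 47659 = (2 - (4 - 150)**2) + 47659 = (2 - 1*(-146)**2) + 47659 = (2 - 1*21316) + 47659 = (2 - 21316) + 47659 = -21314 + 47659 = 26345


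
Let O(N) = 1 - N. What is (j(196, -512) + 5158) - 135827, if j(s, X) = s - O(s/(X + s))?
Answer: -10307495/79 ≈ -1.3047e+5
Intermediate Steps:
j(s, X) = -1 + s + s/(X + s) (j(s, X) = s - (1 - s/(X + s)) = s + (-1 + s/(X + s)) = -1 + s + s/(X + s))
(j(196, -512) + 5158) - 135827 = ((196 + (-1 + 196)*(-512 + 196))/(-512 + 196) + 5158) - 135827 = ((196 + 195*(-316))/(-316) + 5158) - 135827 = (-(196 - 61620)/316 + 5158) - 135827 = (-1/316*(-61424) + 5158) - 135827 = (15356/79 + 5158) - 135827 = 422838/79 - 135827 = -10307495/79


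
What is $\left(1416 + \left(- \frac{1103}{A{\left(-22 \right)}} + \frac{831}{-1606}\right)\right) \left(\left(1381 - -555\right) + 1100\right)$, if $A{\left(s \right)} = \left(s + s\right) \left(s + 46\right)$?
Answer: $\frac{2511536497}{584} \approx 4.3006 \cdot 10^{6}$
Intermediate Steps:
$A{\left(s \right)} = 2 s \left(46 + s\right)$
$\left(1416 + \left(- \frac{1103}{A{\left(-22 \right)}} + \frac{831}{-1606}\right)\right) \left(\left(1381 - -555\right) + 1100\right) = \left(1416 - \left(\frac{831}{1606} + 1103 \left(- \frac{1}{44 \left(46 - 22\right)}\right)\right)\right) \left(\left(1381 - -555\right) + 1100\right) = \left(1416 - \left(\frac{831}{1606} + \frac{1103}{2 \left(-22\right) 24}\right)\right) \left(\left(1381 + 555\right) + 1100\right) = \left(1416 - \left(\frac{831}{1606} + \frac{1103}{-1056}\right)\right) \left(1936 + 1100\right) = \left(1416 - - \frac{40631}{77088}\right) 3036 = \left(1416 + \left(\frac{1103}{1056} - \frac{831}{1606}\right)\right) 3036 = \left(1416 + \frac{40631}{77088}\right) 3036 = \frac{109197239}{77088} \cdot 3036 = \frac{2511536497}{584}$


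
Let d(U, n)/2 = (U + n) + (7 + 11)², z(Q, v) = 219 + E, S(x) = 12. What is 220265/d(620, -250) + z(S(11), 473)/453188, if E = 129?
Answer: 24955484461/157256236 ≈ 158.69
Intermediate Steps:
z(Q, v) = 348 (z(Q, v) = 219 + 129 = 348)
d(U, n) = 648 + 2*U + 2*n (d(U, n) = 2*((U + n) + (7 + 11)²) = 2*((U + n) + 18²) = 2*((U + n) + 324) = 2*(324 + U + n) = 648 + 2*U + 2*n)
220265/d(620, -250) + z(S(11), 473)/453188 = 220265/(648 + 2*620 + 2*(-250)) + 348/453188 = 220265/(648 + 1240 - 500) + 348*(1/453188) = 220265/1388 + 87/113297 = 24955484461/157256236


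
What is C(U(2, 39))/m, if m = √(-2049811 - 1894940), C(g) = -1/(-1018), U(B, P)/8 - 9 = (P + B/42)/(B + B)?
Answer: -I*√3944751/4015756518 ≈ -4.9459e-7*I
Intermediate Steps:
U(B, P) = 72 + 4*(P + B/42)/B (U(B, P) = 72 + 8*((P + B/42)/(B + B)) = 72 + 8*((P + B*(1/42))/((2*B))) = 72 + 8*((P + B/42)*(1/(2*B))) = 72 + 8*((P + B/42)/(2*B)) = 72 + 4*(P + B/42)/B)
C(g) = 1/1018 (C(g) = -1*(-1/1018) = 1/1018)
m = I*√3944751 (m = √(-3944751) = I*√3944751 ≈ 1986.1*I)
C(U(2, 39))/m = 1/(1018*((I*√3944751))) = (-I*√3944751/3944751)/1018 = -I*√3944751/4015756518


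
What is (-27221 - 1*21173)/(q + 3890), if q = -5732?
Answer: 24197/921 ≈ 26.273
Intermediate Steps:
(-27221 - 1*21173)/(q + 3890) = (-27221 - 1*21173)/(-5732 + 3890) = (-27221 - 21173)/(-1842) = -48394*(-1/1842) = 24197/921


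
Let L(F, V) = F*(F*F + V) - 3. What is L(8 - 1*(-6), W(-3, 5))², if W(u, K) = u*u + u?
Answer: 7980625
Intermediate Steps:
W(u, K) = u + u² (W(u, K) = u² + u = u + u²)
L(F, V) = -3 + F*(V + F²) (L(F, V) = F*(F² + V) - 3 = F*(V + F²) - 3 = -3 + F*(V + F²))
L(8 - 1*(-6), W(-3, 5))² = (-3 + (8 - 1*(-6))³ + (8 - 1*(-6))*(-3*(1 - 3)))² = (-3 + (8 + 6)³ + (8 + 6)*(-3*(-2)))² = (-3 + 14³ + 14*6)² = (-3 + 2744 + 84)² = 2825² = 7980625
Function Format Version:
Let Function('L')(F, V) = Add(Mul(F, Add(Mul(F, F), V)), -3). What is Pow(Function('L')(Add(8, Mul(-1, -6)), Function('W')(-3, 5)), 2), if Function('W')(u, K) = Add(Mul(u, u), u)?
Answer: 7980625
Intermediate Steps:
Function('W')(u, K) = Add(u, Pow(u, 2)) (Function('W')(u, K) = Add(Pow(u, 2), u) = Add(u, Pow(u, 2)))
Function('L')(F, V) = Add(-3, Mul(F, Add(V, Pow(F, 2)))) (Function('L')(F, V) = Add(Mul(F, Add(Pow(F, 2), V)), -3) = Add(Mul(F, Add(V, Pow(F, 2))), -3) = Add(-3, Mul(F, Add(V, Pow(F, 2)))))
Pow(Function('L')(Add(8, Mul(-1, -6)), Function('W')(-3, 5)), 2) = Pow(Add(-3, Pow(Add(8, Mul(-1, -6)), 3), Mul(Add(8, Mul(-1, -6)), Mul(-3, Add(1, -3)))), 2) = Pow(Add(-3, Pow(Add(8, 6), 3), Mul(Add(8, 6), Mul(-3, -2))), 2) = Pow(Add(-3, Pow(14, 3), Mul(14, 6)), 2) = Pow(Add(-3, 2744, 84), 2) = Pow(2825, 2) = 7980625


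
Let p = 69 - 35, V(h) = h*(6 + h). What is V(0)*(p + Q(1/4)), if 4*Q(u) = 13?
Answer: 0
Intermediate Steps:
p = 34
Q(u) = 13/4 (Q(u) = (¼)*13 = 13/4)
V(0)*(p + Q(1/4)) = (0*(6 + 0))*(34 + 13/4) = (0*6)*(149/4) = 0*(149/4) = 0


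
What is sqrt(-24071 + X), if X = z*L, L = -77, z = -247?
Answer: 2*I*sqrt(1263) ≈ 71.077*I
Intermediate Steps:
X = 19019 (X = -247*(-77) = 19019)
sqrt(-24071 + X) = sqrt(-24071 + 19019) = sqrt(-5052) = 2*I*sqrt(1263)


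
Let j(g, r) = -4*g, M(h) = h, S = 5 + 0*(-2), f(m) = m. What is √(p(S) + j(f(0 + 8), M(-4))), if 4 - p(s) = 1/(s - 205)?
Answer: I*√11198/20 ≈ 5.291*I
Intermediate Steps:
S = 5 (S = 5 + 0 = 5)
p(s) = 4 - 1/(-205 + s) (p(s) = 4 - 1/(s - 205) = 4 - 1/(-205 + s))
√(p(S) + j(f(0 + 8), M(-4))) = √((-821 + 4*5)/(-205 + 5) - 4*(0 + 8)) = √((-821 + 20)/(-200) - 4*8) = √(-1/200*(-801) - 32) = √(801/200 - 32) = √(-5599/200) = I*√11198/20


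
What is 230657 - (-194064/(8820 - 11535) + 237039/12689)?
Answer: 2647724692738/11483545 ≈ 2.3057e+5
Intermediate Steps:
230657 - (-194064/(8820 - 11535) + 237039/12689) = 230657 - (-194064/(-2715) + 237039*(1/12689)) = 230657 - (-194064*(-1/2715) + 237039/12689) = 230657 - (64688/905 + 237039/12689) = 230657 - 1*1035346327/11483545 = 230657 - 1035346327/11483545 = 2647724692738/11483545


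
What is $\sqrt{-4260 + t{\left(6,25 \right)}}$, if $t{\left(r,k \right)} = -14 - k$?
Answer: $i \sqrt{4299} \approx 65.567 i$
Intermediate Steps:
$\sqrt{-4260 + t{\left(6,25 \right)}} = \sqrt{-4260 - 39} = \sqrt{-4299} = i \sqrt{4299}$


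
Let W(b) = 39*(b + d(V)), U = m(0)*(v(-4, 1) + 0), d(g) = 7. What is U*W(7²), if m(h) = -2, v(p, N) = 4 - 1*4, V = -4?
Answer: 0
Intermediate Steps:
v(p, N) = 0 (v(p, N) = 4 - 4 = 0)
U = 0 (U = -2*(0 + 0) = -2*0 = 0)
W(b) = 273 + 39*b (W(b) = 39*(b + 7) = 39*(7 + b) = 273 + 39*b)
U*W(7²) = 0*(273 + 39*7²) = 0*(273 + 39*49) = 0*(273 + 1911) = 0*2184 = 0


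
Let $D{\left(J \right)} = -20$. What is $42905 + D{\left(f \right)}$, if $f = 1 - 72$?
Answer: $42885$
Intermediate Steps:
$f = -71$
$42905 + D{\left(f \right)} = 42905 - 20 = 42885$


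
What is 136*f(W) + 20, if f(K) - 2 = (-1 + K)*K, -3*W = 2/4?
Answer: 2866/9 ≈ 318.44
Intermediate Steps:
W = -1/6 (W = -2/(3*4) = -1/3*1/2 = -1/6 ≈ -0.16667)
f(K) = 2 + K*(-1 + K) (f(K) = 2 + (-1 + K)*K = 2 + K*(-1 + K))
136*f(W) + 20 = 136*(2 + (-1/6)**2 - 1*(-1/6)) + 20 = 136*(2 + 1/36 + 1/6) + 20 = 136*(79/36) + 20 = 2686/9 + 20 = 2866/9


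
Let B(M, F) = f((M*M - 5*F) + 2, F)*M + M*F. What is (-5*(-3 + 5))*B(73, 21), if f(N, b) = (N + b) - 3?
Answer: -3843450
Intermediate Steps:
f(N, b) = -3 + N + b
B(M, F) = F*M + M*(-1 + M**2 - 4*F) (B(M, F) = (-3 + ((M*M - 5*F) + 2) + F)*M + M*F = (-3 + ((M**2 - 5*F) + 2) + F)*M + F*M = (-3 + (2 + M**2 - 5*F) + F)*M + F*M = (-1 + M**2 - 4*F)*M + F*M = M*(-1 + M**2 - 4*F) + F*M = F*M + M*(-1 + M**2 - 4*F))
(-5*(-3 + 5))*B(73, 21) = (-5*(-3 + 5))*(73*(-1 + 73**2 - 3*21)) = (-5*2)*(73*(-1 + 5329 - 63)) = -730*5265 = -10*384345 = -3843450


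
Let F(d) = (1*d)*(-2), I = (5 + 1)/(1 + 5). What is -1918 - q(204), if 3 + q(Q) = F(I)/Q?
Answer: -195329/102 ≈ -1915.0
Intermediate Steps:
I = 1 (I = 6/6 = 6*(⅙) = 1)
F(d) = -2*d (F(d) = d*(-2) = -2*d)
q(Q) = -3 - 2/Q (q(Q) = -3 + (-2*1)/Q = -3 - 2/Q)
-1918 - q(204) = -1918 - (-3 - 2/204) = -1918 - (-3 - 2*1/204) = -1918 - (-3 - 1/102) = -1918 - 1*(-307/102) = -1918 + 307/102 = -195329/102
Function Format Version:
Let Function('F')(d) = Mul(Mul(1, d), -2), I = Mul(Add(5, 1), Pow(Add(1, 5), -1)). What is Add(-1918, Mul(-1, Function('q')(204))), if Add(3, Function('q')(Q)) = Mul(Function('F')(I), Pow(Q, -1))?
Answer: Rational(-195329, 102) ≈ -1915.0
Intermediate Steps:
I = 1 (I = Mul(6, Pow(6, -1)) = Mul(6, Rational(1, 6)) = 1)
Function('F')(d) = Mul(-2, d) (Function('F')(d) = Mul(d, -2) = Mul(-2, d))
Function('q')(Q) = Add(-3, Mul(-2, Pow(Q, -1))) (Function('q')(Q) = Add(-3, Mul(Mul(-2, 1), Pow(Q, -1))) = Add(-3, Mul(-2, Pow(Q, -1))))
Add(-1918, Mul(-1, Function('q')(204))) = Add(-1918, Mul(-1, Add(-3, Mul(-2, Pow(204, -1))))) = Add(-1918, Mul(-1, Add(-3, Mul(-2, Rational(1, 204))))) = Add(-1918, Mul(-1, Add(-3, Rational(-1, 102)))) = Add(-1918, Mul(-1, Rational(-307, 102))) = Add(-1918, Rational(307, 102)) = Rational(-195329, 102)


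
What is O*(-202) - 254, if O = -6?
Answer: 958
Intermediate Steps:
O*(-202) - 254 = -6*(-202) - 254 = 1212 - 254 = 958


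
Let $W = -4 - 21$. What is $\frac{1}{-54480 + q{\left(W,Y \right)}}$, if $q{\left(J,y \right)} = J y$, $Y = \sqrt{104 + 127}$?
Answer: $- \frac{3632}{197861735} + \frac{\sqrt{231}}{118717041} \approx -1.8228 \cdot 10^{-5}$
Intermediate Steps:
$Y = \sqrt{231} \approx 15.199$
$W = -25$ ($W = -4 - 21 = -25$)
$\frac{1}{-54480 + q{\left(W,Y \right)}} = \frac{1}{-54480 - 25 \sqrt{231}}$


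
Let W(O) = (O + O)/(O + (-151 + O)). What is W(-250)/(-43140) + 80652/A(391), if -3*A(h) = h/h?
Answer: -339756308917/1404207 ≈ -2.4196e+5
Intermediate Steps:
A(h) = -⅓ (A(h) = -h/(3*h) = -⅓*1 = -⅓)
W(O) = 2*O/(-151 + 2*O) (W(O) = (2*O)/(-151 + 2*O) = 2*O/(-151 + 2*O))
W(-250)/(-43140) + 80652/A(391) = (2*(-250)/(-151 + 2*(-250)))/(-43140) + 80652/(-⅓) = (2*(-250)/(-151 - 500))*(-1/43140) + 80652*(-3) = (2*(-250)/(-651))*(-1/43140) - 241956 = (2*(-250)*(-1/651))*(-1/43140) - 241956 = (500/651)*(-1/43140) - 241956 = -25/1404207 - 241956 = -339756308917/1404207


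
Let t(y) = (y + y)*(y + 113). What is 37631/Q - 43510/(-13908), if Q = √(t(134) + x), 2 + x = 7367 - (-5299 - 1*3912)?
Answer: 1145/366 + 37631*√20693/41386 ≈ 133.93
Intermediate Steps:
x = 16576 (x = -2 + (7367 - (-5299 - 1*3912)) = -2 + (7367 - (-5299 - 3912)) = -2 + (7367 - 1*(-9211)) = -2 + (7367 + 9211) = -2 + 16578 = 16576)
t(y) = 2*y*(113 + y) (t(y) = (2*y)*(113 + y) = 2*y*(113 + y))
Q = 2*√20693 (Q = √(2*134*(113 + 134) + 16576) = √(2*134*247 + 16576) = √(66196 + 16576) = √82772 = 2*√20693 ≈ 287.70)
37631/Q - 43510/(-13908) = 37631/((2*√20693)) - 43510/(-13908) = 37631*(√20693/41386) - 43510*(-1/13908) = 37631*√20693/41386 + 1145/366 = 1145/366 + 37631*√20693/41386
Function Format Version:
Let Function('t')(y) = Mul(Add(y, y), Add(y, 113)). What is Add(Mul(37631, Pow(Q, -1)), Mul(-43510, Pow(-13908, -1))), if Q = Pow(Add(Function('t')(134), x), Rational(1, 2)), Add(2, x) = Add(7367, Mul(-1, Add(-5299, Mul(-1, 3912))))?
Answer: Add(Rational(1145, 366), Mul(Rational(37631, 41386), Pow(20693, Rational(1, 2)))) ≈ 133.93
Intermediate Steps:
x = 16576 (x = Add(-2, Add(7367, Mul(-1, Add(-5299, Mul(-1, 3912))))) = Add(-2, Add(7367, Mul(-1, Add(-5299, -3912)))) = Add(-2, Add(7367, Mul(-1, -9211))) = Add(-2, Add(7367, 9211)) = Add(-2, 16578) = 16576)
Function('t')(y) = Mul(2, y, Add(113, y)) (Function('t')(y) = Mul(Mul(2, y), Add(113, y)) = Mul(2, y, Add(113, y)))
Q = Mul(2, Pow(20693, Rational(1, 2))) (Q = Pow(Add(Mul(2, 134, Add(113, 134)), 16576), Rational(1, 2)) = Pow(Add(Mul(2, 134, 247), 16576), Rational(1, 2)) = Pow(Add(66196, 16576), Rational(1, 2)) = Pow(82772, Rational(1, 2)) = Mul(2, Pow(20693, Rational(1, 2))) ≈ 287.70)
Add(Mul(37631, Pow(Q, -1)), Mul(-43510, Pow(-13908, -1))) = Add(Mul(37631, Pow(Mul(2, Pow(20693, Rational(1, 2))), -1)), Mul(-43510, Pow(-13908, -1))) = Add(Mul(37631, Mul(Rational(1, 41386), Pow(20693, Rational(1, 2)))), Mul(-43510, Rational(-1, 13908))) = Add(Mul(Rational(37631, 41386), Pow(20693, Rational(1, 2))), Rational(1145, 366)) = Add(Rational(1145, 366), Mul(Rational(37631, 41386), Pow(20693, Rational(1, 2))))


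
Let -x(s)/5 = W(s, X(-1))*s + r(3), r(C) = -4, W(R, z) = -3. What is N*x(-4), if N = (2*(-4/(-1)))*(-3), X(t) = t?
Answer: 960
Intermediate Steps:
x(s) = 20 + 15*s (x(s) = -5*(-3*s - 4) = -5*(-4 - 3*s) = 20 + 15*s)
N = -24 (N = (2*(-4*(-1)))*(-3) = (2*4)*(-3) = 8*(-3) = -24)
N*x(-4) = -24*(20 + 15*(-4)) = -24*(20 - 60) = -24*(-40) = 960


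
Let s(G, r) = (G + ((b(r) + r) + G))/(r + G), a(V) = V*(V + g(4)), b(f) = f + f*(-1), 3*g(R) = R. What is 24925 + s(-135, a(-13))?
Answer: 249179/10 ≈ 24918.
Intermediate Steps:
g(R) = R/3
b(f) = 0 (b(f) = f - f = 0)
a(V) = V*(4/3 + V) (a(V) = V*(V + (⅓)*4) = V*(V + 4/3) = V*(4/3 + V))
s(G, r) = (r + 2*G)/(G + r) (s(G, r) = (G + ((0 + r) + G))/(r + G) = (G + (r + G))/(G + r) = (G + (G + r))/(G + r) = (r + 2*G)/(G + r))
24925 + s(-135, a(-13)) = 24925 + ((⅓)*(-13)*(4 + 3*(-13)) + 2*(-135))/(-135 + (⅓)*(-13)*(4 + 3*(-13))) = 24925 + ((⅓)*(-13)*(4 - 39) - 270)/(-135 + (⅓)*(-13)*(4 - 39)) = 24925 + ((⅓)*(-13)*(-35) - 270)/(-135 + (⅓)*(-13)*(-35)) = 24925 + (455/3 - 270)/(-135 + 455/3) = 24925 - 355/3/(50/3) = 24925 + (3/50)*(-355/3) = 24925 - 71/10 = 249179/10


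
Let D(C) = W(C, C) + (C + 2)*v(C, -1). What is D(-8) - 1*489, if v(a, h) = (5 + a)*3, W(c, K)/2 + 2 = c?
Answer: -455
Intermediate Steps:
W(c, K) = -4 + 2*c
v(a, h) = 15 + 3*a
D(C) = -4 + 2*C + (2 + C)*(15 + 3*C) (D(C) = (-4 + 2*C) + (C + 2)*(15 + 3*C) = (-4 + 2*C) + (2 + C)*(15 + 3*C) = -4 + 2*C + (2 + C)*(15 + 3*C))
D(-8) - 1*489 = (26 + 3*(-8)² + 23*(-8)) - 1*489 = (26 + 3*64 - 184) - 489 = (26 + 192 - 184) - 489 = 34 - 489 = -455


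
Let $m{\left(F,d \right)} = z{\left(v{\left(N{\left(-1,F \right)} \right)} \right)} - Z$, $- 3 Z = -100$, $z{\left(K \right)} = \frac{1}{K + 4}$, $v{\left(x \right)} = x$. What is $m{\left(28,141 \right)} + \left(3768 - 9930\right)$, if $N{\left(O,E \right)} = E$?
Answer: $- \frac{594749}{96} \approx -6195.3$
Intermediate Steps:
$z{\left(K \right)} = \frac{1}{4 + K}$
$Z = \frac{100}{3}$ ($Z = \left(- \frac{1}{3}\right) \left(-100\right) = \frac{100}{3} \approx 33.333$)
$m{\left(F,d \right)} = - \frac{100}{3} + \frac{1}{4 + F}$ ($m{\left(F,d \right)} = \frac{1}{4 + F} - \frac{100}{3} = - \frac{100}{3} + \frac{1}{4 + F}$)
$m{\left(28,141 \right)} + \left(3768 - 9930\right) = \frac{-397 - 2800}{3 \left(4 + 28\right)} + \left(3768 - 9930\right) = \frac{-397 - 2800}{3 \cdot 32} - 6162 = \frac{1}{3} \cdot \frac{1}{32} \left(-3197\right) - 6162 = - \frac{3197}{96} - 6162 = - \frac{594749}{96}$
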